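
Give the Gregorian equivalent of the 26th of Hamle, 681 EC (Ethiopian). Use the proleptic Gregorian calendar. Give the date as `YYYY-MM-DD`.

Julian Day Number of the source date = 1972916.
Converting JDN 1972916 to the Gregorian calendar gives 23 July 689 CE.

0689-07-23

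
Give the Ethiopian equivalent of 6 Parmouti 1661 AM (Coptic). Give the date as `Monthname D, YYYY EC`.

Miyazya 6, 1937 EC

Both dates share Julian Day Number 2431560; in the Ethiopian calendar that is 6 Miyazya 1937 EC.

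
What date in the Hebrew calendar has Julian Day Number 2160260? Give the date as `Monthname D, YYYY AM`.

Sivan 29, 4962 AM

The proleptic Gregorian equivalent of JDN 2160260 is 28 June 1202.
In the Hebrew calendar that day is Sivan 29, 4962 AM.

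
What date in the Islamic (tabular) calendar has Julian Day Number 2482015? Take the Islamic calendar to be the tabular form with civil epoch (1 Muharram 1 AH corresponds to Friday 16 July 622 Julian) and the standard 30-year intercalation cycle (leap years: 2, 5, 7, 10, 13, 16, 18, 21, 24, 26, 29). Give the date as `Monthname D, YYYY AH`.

Ramadan 18, 1506 AH

JDN 2482015 is 4 June 2083 in the Gregorian calendar.
In the tabular Islamic calendar that day is Ramadan 18, 1506 AH.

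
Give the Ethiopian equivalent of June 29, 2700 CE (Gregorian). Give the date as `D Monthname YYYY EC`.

Julian Day Number of the source date = 2707394.
Converting JDN 2707394 to the Ethiopian calendar gives 16 Sene 2692 EC.

16 Sene 2692 EC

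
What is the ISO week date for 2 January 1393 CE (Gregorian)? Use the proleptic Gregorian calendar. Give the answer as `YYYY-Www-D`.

The weekday is Wednesday (ISO weekday 3).
That Wednesday belongs to ISO week 1 of ISO year 1393.

1393-W01-3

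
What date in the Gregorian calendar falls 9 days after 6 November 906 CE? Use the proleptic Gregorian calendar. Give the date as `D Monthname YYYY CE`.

Counting 9 days forward from JDN 2052279 reaches JDN 2052288, which is 15 November 906 CE.

15 November 906 CE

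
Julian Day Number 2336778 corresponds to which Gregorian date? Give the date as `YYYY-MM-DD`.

1685-10-11

Counting from JDN 2299161 = 15 Oct 1582 gives an offset of 37617 days.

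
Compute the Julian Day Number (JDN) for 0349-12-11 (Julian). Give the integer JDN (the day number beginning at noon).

In the proleptic Gregorian calendar the same day is 12 December 349.
JDN 2400001 is 17 November 1858 CE (Gregorian), MJD 0; the target day is −551126 days from there, so JDN = 1848875.

1848875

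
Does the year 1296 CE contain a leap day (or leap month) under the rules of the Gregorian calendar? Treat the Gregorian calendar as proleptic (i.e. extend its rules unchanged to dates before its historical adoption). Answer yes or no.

yes

1296 is divisible by 4 and not by 100, so it is a leap year.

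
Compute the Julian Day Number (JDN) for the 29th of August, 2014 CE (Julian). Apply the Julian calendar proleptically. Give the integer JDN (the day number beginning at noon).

2456912

In the Gregorian calendar the same day is 11 September 2014.
JDN 2451545 is 1 January 2000 CE (Gregorian); the target day is +5367 days from there, so JDN = 2456912.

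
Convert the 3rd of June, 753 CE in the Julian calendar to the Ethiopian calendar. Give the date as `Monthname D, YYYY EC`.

The source date corresponds to 7 June 753 in the proleptic Gregorian calendar (JDN 1996245).
That day falls on 9 Sene 745 EC in the Ethiopian calendar.

Sene 9, 745 EC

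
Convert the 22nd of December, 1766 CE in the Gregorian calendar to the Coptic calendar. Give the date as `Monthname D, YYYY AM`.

Julian Day Number of the source date = 2366434.
Converting JDN 2366434 to the Coptic calendar gives 15 Koiak 1483 AM.

Koiak 15, 1483 AM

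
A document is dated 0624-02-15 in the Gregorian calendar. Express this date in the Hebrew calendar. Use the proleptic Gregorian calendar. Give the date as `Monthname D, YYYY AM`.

Julian Day Number of the source date = 1949016.
Converting JDN 1949016 to the Hebrew calendar gives 16 Adar I 4384 AM.

Adar I 16, 4384 AM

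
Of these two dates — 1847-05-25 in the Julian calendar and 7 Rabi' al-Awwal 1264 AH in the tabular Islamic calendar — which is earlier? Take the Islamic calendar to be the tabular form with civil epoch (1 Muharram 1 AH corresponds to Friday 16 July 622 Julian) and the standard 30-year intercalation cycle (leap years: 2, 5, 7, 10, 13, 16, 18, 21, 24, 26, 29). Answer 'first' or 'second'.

The two dates have Julian Day Numbers 2395819 and 2396070 respectively.
Since 2395819 < 2396070, the first date comes first.

first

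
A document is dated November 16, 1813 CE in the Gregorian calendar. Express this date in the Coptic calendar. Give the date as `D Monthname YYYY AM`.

8 Hathor 1530 AM

Julian Day Number of the source date = 2383564.
Converting JDN 2383564 to the Coptic calendar gives 8 Hathor 1530 AM.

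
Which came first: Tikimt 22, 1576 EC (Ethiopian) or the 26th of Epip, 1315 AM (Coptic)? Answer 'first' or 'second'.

The two dates have Julian Day Numbers 2299541 and 2305293 respectively.
Since 2299541 < 2305293, the first date comes first.

first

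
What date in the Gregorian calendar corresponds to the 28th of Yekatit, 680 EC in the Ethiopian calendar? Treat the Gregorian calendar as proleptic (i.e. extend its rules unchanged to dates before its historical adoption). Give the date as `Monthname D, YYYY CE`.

Julian Day Number of the source date = 1972403.
Converting JDN 1972403 to the Gregorian calendar gives 26 February 688 CE.

February 26, 688 CE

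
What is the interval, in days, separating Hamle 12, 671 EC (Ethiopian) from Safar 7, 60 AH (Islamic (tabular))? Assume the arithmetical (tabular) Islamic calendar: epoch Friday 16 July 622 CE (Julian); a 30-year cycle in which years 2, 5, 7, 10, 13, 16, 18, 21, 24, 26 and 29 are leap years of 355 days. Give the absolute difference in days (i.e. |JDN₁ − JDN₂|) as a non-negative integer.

First date → JDN 1969249; second date → JDN 1969384.
The interval is |1969249 − 1969384| = 135 days.

135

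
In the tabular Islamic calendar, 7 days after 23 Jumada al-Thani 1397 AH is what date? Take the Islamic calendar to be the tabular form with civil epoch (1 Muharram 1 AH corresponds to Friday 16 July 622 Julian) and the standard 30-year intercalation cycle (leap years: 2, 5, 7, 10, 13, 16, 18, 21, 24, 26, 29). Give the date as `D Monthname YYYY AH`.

1 Rajab 1397 AH

The starting date is JDN 2443306; 2443306 + 7 = 2443313.
JDN 2443313 corresponds to 1 Rajab 1397 AH.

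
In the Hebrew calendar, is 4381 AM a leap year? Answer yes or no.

Hebrew year 4381 is year 11 of its 19-year Metonic cycle; leap years are at positions 3, 6, 8, 11, 14, 17, 19, so it is a leap year (13 months).

yes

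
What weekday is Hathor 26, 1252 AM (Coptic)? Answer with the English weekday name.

Tuesday

This is JDN 2282043 (3 December 1535 Gregorian).
Since JDN mod 7 = 1 (0 = Monday), the day is Tuesday.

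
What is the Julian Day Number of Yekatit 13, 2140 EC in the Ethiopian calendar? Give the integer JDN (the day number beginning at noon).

In the Gregorian calendar the same day is 22 February 2148.
JDN 2299161 is 15 October 1582 CE (Gregorian); the target day is +206492 days from there, so JDN = 2505653.

2505653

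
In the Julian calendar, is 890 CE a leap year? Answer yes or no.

no

890 mod 4 = 2, so it is a common year in the Julian calendar.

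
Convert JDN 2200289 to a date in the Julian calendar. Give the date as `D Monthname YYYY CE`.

The proleptic Gregorian equivalent of JDN 2200289 is 1 February 1312.
In the Julian calendar that day is 24 January 1312 CE.

24 January 1312 CE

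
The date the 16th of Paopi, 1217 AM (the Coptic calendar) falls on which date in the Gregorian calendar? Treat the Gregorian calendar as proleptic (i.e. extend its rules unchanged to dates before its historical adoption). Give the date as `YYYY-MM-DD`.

Both dates share Julian Day Number 2269219; in the Gregorian calendar that is 23 October 1500 CE.

1500-10-23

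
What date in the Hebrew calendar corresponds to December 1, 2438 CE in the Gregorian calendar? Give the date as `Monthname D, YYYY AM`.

Kislev 13, 6199 AM

Both dates share Julian Day Number 2611856; in the Hebrew calendar that is 13 Kislev 6199 AM.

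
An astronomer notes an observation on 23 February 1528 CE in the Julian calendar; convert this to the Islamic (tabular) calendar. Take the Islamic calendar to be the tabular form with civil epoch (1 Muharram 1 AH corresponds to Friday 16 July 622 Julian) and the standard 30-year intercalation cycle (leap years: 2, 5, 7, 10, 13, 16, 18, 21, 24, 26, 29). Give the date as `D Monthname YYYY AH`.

2 Jumada al-Thani 934 AH

The source date corresponds to 4 March 1528 in the proleptic Gregorian calendar (JDN 2279213).
That day falls on 2 Jumada al-Thani 934 AH in the tabular Islamic calendar.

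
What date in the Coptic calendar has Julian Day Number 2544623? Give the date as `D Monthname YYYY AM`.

22 Paopi 1971 AM

The Gregorian equivalent of JDN 2544623 is 3 November 2254.
In the Coptic calendar that day is 22 Paopi 1971 AM.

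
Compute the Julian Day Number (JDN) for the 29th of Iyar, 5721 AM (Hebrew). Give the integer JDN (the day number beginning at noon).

In the Gregorian calendar the same day is 15 May 1961.
JDN 2400001 is 17 November 1858 CE (Gregorian), MJD 0; the target day is +37434 days from there, so JDN = 2437435.

2437435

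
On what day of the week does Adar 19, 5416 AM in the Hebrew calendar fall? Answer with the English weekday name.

This is JDN 2325976 (15 March 1656 Gregorian).
JDN 2325976 mod 7 = 2, and JDN 0 was a Monday, so this is a Wednesday.

Wednesday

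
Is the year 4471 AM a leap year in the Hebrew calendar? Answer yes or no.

Hebrew year 4471 is year 6 of its 19-year Metonic cycle; leap years are at positions 3, 6, 8, 11, 14, 17, 19, so it is a leap year (13 months).

yes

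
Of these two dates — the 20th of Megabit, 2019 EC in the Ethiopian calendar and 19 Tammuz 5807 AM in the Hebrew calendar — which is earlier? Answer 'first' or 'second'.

first

First date → JDN 2461494; second date → JDN 2468905.
JDN 2461494 < JDN 2468905, so the first date is earlier.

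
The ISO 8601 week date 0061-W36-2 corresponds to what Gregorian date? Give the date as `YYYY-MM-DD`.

0061-09-06

ISO week 1 of 61 is the week containing the first Thursday of 61.
Week 36, day 2 (Tuesday) lands on 0061-09-06.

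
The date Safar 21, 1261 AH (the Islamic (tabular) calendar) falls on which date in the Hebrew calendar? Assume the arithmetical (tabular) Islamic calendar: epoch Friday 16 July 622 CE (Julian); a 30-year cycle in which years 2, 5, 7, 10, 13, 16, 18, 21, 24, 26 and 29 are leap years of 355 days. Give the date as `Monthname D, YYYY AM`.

Both dates share Julian Day Number 2394992; in the Hebrew calendar that is 22 Adar I 5605 AM.

Adar I 22, 5605 AM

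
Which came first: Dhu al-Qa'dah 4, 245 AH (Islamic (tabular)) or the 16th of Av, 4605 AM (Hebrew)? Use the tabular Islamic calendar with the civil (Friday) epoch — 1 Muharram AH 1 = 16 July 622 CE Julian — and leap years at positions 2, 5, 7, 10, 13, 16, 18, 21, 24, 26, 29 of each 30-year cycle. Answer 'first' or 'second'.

Converting both to JDN: 2035203 vs 2029898; the smaller is the second.

second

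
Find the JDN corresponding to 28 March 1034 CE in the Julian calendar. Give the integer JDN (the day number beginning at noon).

Equivalently 3 April 1034 (proleptic Gregorian).
JDN 2451545 is 1 January 2000 CE (Gregorian); the target day is −352732 days from there, so JDN = 2098813.

2098813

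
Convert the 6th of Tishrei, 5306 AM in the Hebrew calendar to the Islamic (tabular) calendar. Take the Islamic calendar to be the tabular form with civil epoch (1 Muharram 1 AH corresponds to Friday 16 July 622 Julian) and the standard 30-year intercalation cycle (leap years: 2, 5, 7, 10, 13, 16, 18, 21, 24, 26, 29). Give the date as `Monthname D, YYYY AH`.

The source date corresponds to 22 September 1545 in the proleptic Gregorian calendar (JDN 2285624).
That day falls on 5 Rajab 952 AH in the tabular Islamic calendar.

Rajab 5, 952 AH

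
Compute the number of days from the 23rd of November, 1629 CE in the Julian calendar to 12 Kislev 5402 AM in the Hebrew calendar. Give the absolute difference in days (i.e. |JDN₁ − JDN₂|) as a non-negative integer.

JDN of the first date = 2316377.
JDN of the second date = 2320742.
|2320742 − 2316377| = 4365.

4365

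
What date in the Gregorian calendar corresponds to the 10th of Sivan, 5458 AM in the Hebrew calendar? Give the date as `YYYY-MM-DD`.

1698-05-20

Both dates share Julian Day Number 2341382; in the Gregorian calendar that is 20 May 1698 CE.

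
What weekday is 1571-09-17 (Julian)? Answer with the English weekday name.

Monday

This is JDN 2295125 (27 September 1571 Gregorian).
2295125 ≡ 0 (mod 7); counting from Monday = 0 gives Monday.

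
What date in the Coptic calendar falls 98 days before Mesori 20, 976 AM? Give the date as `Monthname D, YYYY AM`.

Pashons 12, 976 AM

The starting date is JDN 2181498; 2181498 − 98 = 2181400.
JDN 2181400 corresponds to Pashons 12, 976 AM.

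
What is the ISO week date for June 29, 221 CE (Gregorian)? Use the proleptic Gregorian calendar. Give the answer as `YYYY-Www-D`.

The weekday is Friday (ISO weekday 5).
That Friday belongs to ISO week 26 of ISO year 221.

0221-W26-5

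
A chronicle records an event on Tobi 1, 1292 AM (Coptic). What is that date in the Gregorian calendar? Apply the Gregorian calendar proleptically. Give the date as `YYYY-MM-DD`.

1576-01-07

Both dates share Julian Day Number 2296688; in the Gregorian calendar that is 7 January 1576 CE.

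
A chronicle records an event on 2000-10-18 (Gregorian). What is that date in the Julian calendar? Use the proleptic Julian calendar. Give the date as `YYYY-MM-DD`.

For dates in this range the Gregorian date is 13 days ahead of the Julian.
18 October 2000 Gregorian − 13 days → 5 October 2000 Julian.

2000-10-05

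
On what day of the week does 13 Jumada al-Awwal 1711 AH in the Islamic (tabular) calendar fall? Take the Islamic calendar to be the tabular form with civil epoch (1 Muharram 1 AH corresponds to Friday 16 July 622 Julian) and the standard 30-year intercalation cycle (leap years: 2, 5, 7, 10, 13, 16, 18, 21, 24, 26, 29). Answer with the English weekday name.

Equivalently 25 December 2281 Gregorian, JDN 2554537.
JDN 2554537 mod 7 = 6, and JDN 0 was a Monday, so this is a Sunday.

Sunday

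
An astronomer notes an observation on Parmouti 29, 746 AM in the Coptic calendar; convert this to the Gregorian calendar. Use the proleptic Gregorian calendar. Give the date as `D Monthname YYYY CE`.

30 April 1030 CE

Both dates share Julian Day Number 2097379; in the Gregorian calendar that is 30 April 1030 CE.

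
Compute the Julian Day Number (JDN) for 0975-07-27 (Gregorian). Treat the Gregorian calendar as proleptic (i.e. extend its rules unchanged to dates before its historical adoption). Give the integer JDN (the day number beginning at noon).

2077379

JDN 2400001 is 17 November 1858 CE (Gregorian), MJD 0; the target day is −322622 days from there, so JDN = 2077379.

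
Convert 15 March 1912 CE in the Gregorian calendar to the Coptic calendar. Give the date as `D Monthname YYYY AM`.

Both dates share Julian Day Number 2419477; in the Coptic calendar that is 6 Paremhat 1628 AM.

6 Paremhat 1628 AM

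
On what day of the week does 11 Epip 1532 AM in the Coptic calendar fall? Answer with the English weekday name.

Equivalently 17 July 1816 Gregorian, JDN 2384538.
Since JDN mod 7 = 2 (0 = Monday), the day is Wednesday.

Wednesday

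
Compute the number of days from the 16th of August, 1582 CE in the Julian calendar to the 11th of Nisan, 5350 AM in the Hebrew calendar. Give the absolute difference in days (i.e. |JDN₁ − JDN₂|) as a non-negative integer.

JDN of the first date = 2299111.
JDN of the second date = 2301900.
|2301900 − 2299111| = 2789.

2789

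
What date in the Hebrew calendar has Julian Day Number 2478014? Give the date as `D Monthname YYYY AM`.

JDN 2478014 is 20 June 2072 in the Gregorian calendar.
In the Hebrew calendar that day is 4 Tammuz 5832 AM.

4 Tammuz 5832 AM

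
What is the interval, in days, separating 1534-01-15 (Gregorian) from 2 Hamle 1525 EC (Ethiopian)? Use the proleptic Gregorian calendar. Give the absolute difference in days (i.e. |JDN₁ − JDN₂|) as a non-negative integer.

JDN of the first date = 2281356.
JDN of the second date = 2281163.
|2281163 − 2281356| = 193.

193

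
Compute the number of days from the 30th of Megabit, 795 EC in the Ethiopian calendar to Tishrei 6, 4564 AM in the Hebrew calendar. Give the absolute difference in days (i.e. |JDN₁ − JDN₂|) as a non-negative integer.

JDN of the first date = 2014438.
JDN of the second date = 2014622.
|2014622 − 2014438| = 184.

184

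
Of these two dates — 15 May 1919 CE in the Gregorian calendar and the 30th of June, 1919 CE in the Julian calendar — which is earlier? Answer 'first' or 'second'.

first

The two dates have Julian Day Numbers 2422094 and 2422153 respectively.
Since 2422094 < 2422153, the first date comes first.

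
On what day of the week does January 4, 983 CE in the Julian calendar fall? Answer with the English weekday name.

Equivalently 9 January 983 Gregorian, JDN 2080102.
2080102 ≡ 3 (mod 7); counting from Monday = 0 gives Thursday.

Thursday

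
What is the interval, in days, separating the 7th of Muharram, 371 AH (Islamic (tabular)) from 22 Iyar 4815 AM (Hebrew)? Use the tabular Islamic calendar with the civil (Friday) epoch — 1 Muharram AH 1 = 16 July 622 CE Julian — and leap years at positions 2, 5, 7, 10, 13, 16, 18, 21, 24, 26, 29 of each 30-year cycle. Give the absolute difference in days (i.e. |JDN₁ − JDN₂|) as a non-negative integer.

JDN of the first date = 2079562.
JDN of the second date = 2106538.
|2106538 − 2079562| = 26976.

26976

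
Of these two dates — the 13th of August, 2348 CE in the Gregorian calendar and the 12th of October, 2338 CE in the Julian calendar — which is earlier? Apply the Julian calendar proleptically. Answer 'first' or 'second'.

The two dates have Julian Day Numbers 2578874 and 2575297 respectively.
Since 2575297 < 2578874, the second date comes first.

second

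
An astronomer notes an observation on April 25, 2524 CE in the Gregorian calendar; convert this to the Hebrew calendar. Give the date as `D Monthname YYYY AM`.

20 Nisan 6284 AM

Julian Day Number of the source date = 2643047.
Converting JDN 2643047 to the Hebrew calendar gives 20 Nisan 6284 AM.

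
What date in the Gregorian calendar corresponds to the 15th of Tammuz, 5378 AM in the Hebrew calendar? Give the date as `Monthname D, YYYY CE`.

July 8, 1618 CE

Julian Day Number of the source date = 2312211.
Converting JDN 2312211 to the Gregorian calendar gives 8 July 1618 CE.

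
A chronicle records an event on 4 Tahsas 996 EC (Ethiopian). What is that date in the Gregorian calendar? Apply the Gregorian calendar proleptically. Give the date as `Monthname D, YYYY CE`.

December 7, 1003 CE

Both dates share Julian Day Number 2087738; in the Gregorian calendar that is 7 December 1003 CE.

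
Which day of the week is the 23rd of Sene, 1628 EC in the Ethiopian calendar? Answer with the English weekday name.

This is JDN 2318775 (27 June 1636 Gregorian).
2318775 ≡ 4 (mod 7); counting from Monday = 0 gives Friday.

Friday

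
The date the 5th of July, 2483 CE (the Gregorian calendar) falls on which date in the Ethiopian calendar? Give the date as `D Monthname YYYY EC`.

Julian Day Number of the source date = 2628143.
Converting JDN 2628143 to the Ethiopian calendar gives 25 Sene 2475 EC.

25 Sene 2475 EC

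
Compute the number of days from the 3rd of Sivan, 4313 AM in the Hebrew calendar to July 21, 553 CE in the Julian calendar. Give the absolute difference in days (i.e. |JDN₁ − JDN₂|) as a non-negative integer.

50

First date → JDN 1923193; second date → JDN 1923243.
The interval is |1923193 − 1923243| = 50 days.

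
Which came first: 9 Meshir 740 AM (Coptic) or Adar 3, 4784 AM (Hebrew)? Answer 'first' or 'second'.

First date → JDN 2095108; second date → JDN 2095120.
JDN 2095108 < JDN 2095120, so the first date is earlier.

first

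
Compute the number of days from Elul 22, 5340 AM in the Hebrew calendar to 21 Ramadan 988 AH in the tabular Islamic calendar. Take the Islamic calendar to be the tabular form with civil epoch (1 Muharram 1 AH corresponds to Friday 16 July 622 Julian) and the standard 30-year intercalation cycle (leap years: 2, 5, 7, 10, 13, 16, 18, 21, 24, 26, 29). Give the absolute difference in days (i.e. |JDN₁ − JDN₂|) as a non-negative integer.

58

First date → JDN 2298398; second date → JDN 2298456.
The interval is |2298398 − 2298456| = 58 days.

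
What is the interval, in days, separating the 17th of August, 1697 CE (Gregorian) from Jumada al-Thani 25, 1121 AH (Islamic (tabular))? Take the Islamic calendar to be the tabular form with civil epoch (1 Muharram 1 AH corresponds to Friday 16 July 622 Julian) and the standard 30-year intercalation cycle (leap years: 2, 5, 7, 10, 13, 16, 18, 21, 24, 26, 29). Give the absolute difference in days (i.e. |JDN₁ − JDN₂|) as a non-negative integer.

4397

JDN of the first date = 2341106.
JDN of the second date = 2345503.
|2345503 − 2341106| = 4397.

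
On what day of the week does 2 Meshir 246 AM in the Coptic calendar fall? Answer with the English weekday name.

Sunday

In the proleptic Gregorian calendar this is 29 January 530 (JDN 1914667).
Since JDN mod 7 = 6 (0 = Monday), the day is Sunday.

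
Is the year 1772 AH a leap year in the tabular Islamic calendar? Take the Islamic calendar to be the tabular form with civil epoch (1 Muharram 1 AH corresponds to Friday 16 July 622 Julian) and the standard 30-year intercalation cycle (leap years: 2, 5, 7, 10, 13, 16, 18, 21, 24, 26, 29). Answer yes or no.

Year 1772 AH is year 2 of its 30-year cycle; leap positions are 2, 5, 7, 10, 13, 16, 18, 21, 24, 26, 29, so it is a leap year (355 days).

yes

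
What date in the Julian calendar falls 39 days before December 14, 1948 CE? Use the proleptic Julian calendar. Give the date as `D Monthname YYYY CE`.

Counting 39 days back from JDN 2432913 reaches JDN 2432874, which is 5 November 1948 CE.

5 November 1948 CE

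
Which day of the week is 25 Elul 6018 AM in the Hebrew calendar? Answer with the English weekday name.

Saturday

Equivalently 25 September 2258 Gregorian, JDN 2546045.
JDN 2546045 mod 7 = 5, and JDN 0 was a Monday, so this is a Saturday.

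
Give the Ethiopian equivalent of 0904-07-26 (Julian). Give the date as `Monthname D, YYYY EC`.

The source date corresponds to 31 July 904 in the proleptic Gregorian calendar (JDN 2051451).
That day falls on 2 Nehase 896 EC in the Ethiopian calendar.

Nehase 2, 896 EC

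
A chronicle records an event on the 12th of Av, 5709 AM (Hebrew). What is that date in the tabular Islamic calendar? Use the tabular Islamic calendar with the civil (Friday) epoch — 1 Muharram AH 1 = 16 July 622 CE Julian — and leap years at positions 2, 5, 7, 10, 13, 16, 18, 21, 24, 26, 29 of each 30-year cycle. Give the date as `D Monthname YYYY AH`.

12 Shawwal 1368 AH

Both dates share Julian Day Number 2433136; in the tabular Islamic calendar that is 12 Shawwal 1368 AH.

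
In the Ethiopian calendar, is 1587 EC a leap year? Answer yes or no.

1587 mod 4 = 3; in the Ethiopian calendar a year is leap when year mod 4 = 3, so it is a leap year.

yes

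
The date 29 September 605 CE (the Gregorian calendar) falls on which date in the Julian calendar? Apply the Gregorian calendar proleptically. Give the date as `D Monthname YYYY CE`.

26 September 605 CE

The Julian–Gregorian offset here is 3 days (Julian trailing).
29 September 605 Gregorian − 3 days → 26 September 605 Julian.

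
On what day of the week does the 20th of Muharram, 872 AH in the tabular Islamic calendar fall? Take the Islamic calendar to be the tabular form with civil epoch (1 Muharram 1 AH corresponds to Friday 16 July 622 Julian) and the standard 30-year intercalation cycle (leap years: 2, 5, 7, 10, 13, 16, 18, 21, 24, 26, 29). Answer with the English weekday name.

Friday

Equivalently 30 August 1467 Gregorian, JDN 2257112.
2257112 ≡ 4 (mod 7); counting from Monday = 0 gives Friday.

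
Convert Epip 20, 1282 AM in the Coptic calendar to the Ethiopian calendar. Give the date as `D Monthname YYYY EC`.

Julian Day Number of the source date = 2293234.
Converting JDN 2293234 to the Ethiopian calendar gives 20 Hamle 1558 EC.

20 Hamle 1558 EC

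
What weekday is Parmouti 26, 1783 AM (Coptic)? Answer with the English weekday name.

Wednesday

Equivalently 4 May 2067 Gregorian, JDN 2476140.
JDN 2476140 mod 7 = 2, and JDN 0 was a Monday, so this is a Wednesday.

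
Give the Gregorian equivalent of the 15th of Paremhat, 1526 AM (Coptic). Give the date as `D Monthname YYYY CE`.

23 March 1810 CE

Julian Day Number of the source date = 2382230.
Converting JDN 2382230 to the Gregorian calendar gives 23 March 1810 CE.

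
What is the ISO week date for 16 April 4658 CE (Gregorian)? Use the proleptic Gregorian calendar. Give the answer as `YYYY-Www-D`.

4658-W15-5

The weekday is Friday (ISO weekday 5).
That Friday belongs to ISO week 15 of ISO year 4658.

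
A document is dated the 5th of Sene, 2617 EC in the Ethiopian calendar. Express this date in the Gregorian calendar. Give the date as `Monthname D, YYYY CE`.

Both dates share Julian Day Number 2679989; in the Gregorian calendar that is 17 June 2625 CE.

June 17, 2625 CE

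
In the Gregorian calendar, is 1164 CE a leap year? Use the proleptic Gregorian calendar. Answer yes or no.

yes

1164 is divisible by 4 and not by 100, so it is a leap year.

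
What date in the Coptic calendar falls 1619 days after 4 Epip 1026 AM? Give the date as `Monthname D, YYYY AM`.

Counting 1619 days forward from JDN 2199714 reaches JDN 2201333, which is Koiak 7, 1031 AM.

Koiak 7, 1031 AM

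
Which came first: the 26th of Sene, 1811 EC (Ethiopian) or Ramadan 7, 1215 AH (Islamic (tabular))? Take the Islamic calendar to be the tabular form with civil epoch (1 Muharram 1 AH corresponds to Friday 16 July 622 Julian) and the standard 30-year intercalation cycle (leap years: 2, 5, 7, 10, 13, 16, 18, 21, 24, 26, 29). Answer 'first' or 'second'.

Converting both to JDN: 2385618 vs 2378883; the smaller is the second.

second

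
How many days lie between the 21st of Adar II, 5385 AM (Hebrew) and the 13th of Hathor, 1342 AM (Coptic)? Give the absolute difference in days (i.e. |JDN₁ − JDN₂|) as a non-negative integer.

JDN of the first date = 2314668.
JDN of the second date = 2314902.
|2314902 − 2314668| = 234.

234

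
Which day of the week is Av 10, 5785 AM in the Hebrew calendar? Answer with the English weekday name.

Monday

This is JDN 2460892 (4 August 2025 Gregorian).
JDN 2460892 mod 7 = 0, and JDN 0 was a Monday, so this is a Monday.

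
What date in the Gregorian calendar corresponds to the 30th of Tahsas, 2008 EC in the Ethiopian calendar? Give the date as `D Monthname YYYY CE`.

9 January 2016 CE

Both dates share Julian Day Number 2457397; in the Gregorian calendar that is 9 January 2016 CE.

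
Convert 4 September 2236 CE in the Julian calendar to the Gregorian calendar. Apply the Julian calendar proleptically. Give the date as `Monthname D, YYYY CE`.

For dates in this range the Gregorian date is 15 days ahead of the Julian.
4 September 2236 Julian + 15 days → 19 September 2236 Gregorian.

September 19, 2236 CE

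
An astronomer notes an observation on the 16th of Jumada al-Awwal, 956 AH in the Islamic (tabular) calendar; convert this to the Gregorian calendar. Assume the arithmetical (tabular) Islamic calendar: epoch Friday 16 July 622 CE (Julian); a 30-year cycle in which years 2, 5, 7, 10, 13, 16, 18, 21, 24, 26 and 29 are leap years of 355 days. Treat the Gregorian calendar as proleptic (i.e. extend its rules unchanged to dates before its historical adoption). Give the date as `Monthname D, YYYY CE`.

Both dates share Julian Day Number 2286993; in the Gregorian calendar that is 22 June 1549 CE.

June 22, 1549 CE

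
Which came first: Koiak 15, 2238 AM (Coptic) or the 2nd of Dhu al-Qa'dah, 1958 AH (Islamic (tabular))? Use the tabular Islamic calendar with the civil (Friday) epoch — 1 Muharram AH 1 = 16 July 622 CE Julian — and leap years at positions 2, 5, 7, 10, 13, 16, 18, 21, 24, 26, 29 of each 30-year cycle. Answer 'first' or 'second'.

The two dates have Julian Day Numbers 2642198 and 2642232 respectively.
Since 2642198 < 2642232, the first date comes first.

first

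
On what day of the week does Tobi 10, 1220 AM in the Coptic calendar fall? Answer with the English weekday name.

Saturday

Equivalently 16 January 1504 Gregorian, JDN 2270399.
Since JDN mod 7 = 5 (0 = Monday), the day is Saturday.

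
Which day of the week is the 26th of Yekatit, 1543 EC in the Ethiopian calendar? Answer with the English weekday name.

This is JDN 2287611 (2 March 1551 Gregorian).
JDN 2287611 mod 7 = 4, and JDN 0 was a Monday, so this is a Friday.

Friday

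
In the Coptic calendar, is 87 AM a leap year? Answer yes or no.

87 mod 4 = 3; in the Coptic calendar a year is leap when year mod 4 = 3, so it is a leap year.

yes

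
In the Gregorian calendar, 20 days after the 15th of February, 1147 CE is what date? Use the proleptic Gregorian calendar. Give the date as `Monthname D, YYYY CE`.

Counting 20 days forward from JDN 2140038 reaches JDN 2140058, which is March 7, 1147 CE.

March 7, 1147 CE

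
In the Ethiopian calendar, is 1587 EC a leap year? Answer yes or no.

1587 mod 4 = 3; in the Ethiopian calendar a year is leap when year mod 4 = 3, so it is a leap year.

yes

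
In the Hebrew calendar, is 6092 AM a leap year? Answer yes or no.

no

Hebrew year 6092 is year 12 of its 19-year Metonic cycle; leap years are at positions 3, 6, 8, 11, 14, 17, 19, so it is a common year (12 months).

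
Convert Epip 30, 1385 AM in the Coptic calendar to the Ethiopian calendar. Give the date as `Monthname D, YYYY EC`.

Hamle 30, 1661 EC

Julian Day Number of the source date = 2330865.
Converting JDN 2330865 to the Ethiopian calendar gives 30 Hamle 1661 EC.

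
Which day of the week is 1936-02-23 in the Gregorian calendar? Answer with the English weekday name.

Sunday

Since JDN mod 7 = 6 (0 = Monday), the day is Sunday.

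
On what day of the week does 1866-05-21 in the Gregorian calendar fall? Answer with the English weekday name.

Monday

2402743 ≡ 0 (mod 7); counting from Monday = 0 gives Monday.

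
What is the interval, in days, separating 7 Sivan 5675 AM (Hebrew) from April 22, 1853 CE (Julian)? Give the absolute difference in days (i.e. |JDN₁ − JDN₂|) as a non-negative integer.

First date → JDN 2420638; second date → JDN 2397978.
The interval is |2420638 − 2397978| = 22660 days.

22660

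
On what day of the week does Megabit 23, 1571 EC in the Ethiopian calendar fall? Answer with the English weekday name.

In the proleptic Gregorian calendar this is 29 March 1579 (JDN 2297865).
Since JDN mod 7 = 3 (0 = Monday), the day is Thursday.

Thursday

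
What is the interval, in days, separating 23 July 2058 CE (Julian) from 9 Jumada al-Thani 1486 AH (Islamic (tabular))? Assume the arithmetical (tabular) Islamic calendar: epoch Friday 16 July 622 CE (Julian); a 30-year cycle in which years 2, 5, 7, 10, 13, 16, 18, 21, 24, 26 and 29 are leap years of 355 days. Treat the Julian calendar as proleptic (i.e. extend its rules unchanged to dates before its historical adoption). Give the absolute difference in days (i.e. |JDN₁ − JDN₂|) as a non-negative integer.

1884

JDN of the first date = 2472946.
JDN of the second date = 2474830.
|2474830 − 2472946| = 1884.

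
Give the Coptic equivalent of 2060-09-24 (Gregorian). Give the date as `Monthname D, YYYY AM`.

Julian Day Number of the source date = 2473727.
Converting JDN 2473727 to the Coptic calendar gives 14 Thout 1777 AM.

Thout 14, 1777 AM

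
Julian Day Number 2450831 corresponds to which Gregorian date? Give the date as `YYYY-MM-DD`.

1998-01-17

JDN 2451545 is 1 Jan 2000; 2450831 is −714 days from there.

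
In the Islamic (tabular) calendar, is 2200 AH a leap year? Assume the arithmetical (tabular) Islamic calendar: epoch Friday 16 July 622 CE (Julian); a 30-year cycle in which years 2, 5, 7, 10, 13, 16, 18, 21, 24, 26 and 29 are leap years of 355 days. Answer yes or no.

Year 2200 AH is year 10 of its 30-year cycle; leap positions are 2, 5, 7, 10, 13, 16, 18, 21, 24, 26, 29, so it is a leap year (355 days).

yes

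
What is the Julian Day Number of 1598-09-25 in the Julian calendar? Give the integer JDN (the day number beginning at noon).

Equivalently 5 October 1598 (Gregorian).
JDN 2451545 is 1 January 2000 CE (Gregorian); the target day is −146550 days from there, so JDN = 2304995.

2304995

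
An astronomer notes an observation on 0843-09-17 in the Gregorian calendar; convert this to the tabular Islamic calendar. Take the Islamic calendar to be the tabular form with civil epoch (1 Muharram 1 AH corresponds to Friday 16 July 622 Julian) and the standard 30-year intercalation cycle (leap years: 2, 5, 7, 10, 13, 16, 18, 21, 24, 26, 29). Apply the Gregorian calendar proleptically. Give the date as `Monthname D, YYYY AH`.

Dhu al-Hijjah 14, 228 AH

Julian Day Number of the source date = 2029219.
Converting JDN 2029219 to the tabular Islamic calendar gives 14 Dhu al-Hijjah 228 AH.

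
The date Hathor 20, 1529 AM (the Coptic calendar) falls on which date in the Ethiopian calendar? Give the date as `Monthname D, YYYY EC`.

Hidar 20, 1805 EC

Julian Day Number of the source date = 2383211.
Converting JDN 2383211 to the Ethiopian calendar gives 20 Hidar 1805 EC.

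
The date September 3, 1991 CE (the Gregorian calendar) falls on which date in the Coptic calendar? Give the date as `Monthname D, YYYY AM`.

Both dates share Julian Day Number 2448503; in the Coptic calendar that is 28 Mesori 1707 AM.

Mesori 28, 1707 AM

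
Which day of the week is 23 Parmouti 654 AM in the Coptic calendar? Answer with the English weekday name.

Equivalently 23 April 938 Gregorian, JDN 2063770.
Since JDN mod 7 = 2 (0 = Monday), the day is Wednesday.

Wednesday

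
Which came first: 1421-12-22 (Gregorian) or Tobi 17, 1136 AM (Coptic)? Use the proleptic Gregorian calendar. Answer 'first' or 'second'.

Converting both to JDN: 2240425 vs 2239725; the smaller is the second.

second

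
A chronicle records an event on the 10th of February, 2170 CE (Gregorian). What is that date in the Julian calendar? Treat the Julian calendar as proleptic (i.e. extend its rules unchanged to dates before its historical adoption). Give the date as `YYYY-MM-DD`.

The Julian–Gregorian offset here is 14 days (Julian trailing).
10 February 2170 Gregorian − 14 days → 27 January 2170 Julian.

2170-01-27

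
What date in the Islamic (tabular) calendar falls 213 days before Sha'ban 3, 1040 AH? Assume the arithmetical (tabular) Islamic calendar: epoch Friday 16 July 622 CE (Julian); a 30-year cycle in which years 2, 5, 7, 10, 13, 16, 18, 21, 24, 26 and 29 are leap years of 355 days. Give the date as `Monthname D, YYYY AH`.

The starting date is JDN 2316836; 2316836 − 213 = 2316623.
JDN 2316623 corresponds to Dhu al-Hijjah 26, 1039 AH.

Dhu al-Hijjah 26, 1039 AH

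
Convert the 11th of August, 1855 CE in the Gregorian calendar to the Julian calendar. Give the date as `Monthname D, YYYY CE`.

At this point the Julian calendar is 12 days behind the Gregorian.
11 August 1855 Gregorian − 12 days → 30 July 1855 Julian.

July 30, 1855 CE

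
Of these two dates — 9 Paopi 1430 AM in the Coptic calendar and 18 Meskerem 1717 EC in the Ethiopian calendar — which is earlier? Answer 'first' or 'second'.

The two dates have Julian Day Numbers 2347010 and 2351007 respectively.
Since 2347010 < 2351007, the first date comes first.

first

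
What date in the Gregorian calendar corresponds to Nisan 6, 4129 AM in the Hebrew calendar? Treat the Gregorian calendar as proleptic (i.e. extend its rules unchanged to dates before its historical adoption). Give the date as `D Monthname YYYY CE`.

Both dates share Julian Day Number 1855925; in the Gregorian calendar that is 1 April 369 CE.

1 April 369 CE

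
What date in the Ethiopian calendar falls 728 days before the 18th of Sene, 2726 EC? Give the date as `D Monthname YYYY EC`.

20 Sene 2724 EC

JDN of the 18th of Sene, 2726 EC = 2719814.
2719814 − 728 = 2719086.
JDN 2719086 in the Ethiopian calendar is 20 Sene 2724 EC.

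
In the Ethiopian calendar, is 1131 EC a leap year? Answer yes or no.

1131 mod 4 = 3; in the Ethiopian calendar a year is leap when year mod 4 = 3, so it is a leap year.

yes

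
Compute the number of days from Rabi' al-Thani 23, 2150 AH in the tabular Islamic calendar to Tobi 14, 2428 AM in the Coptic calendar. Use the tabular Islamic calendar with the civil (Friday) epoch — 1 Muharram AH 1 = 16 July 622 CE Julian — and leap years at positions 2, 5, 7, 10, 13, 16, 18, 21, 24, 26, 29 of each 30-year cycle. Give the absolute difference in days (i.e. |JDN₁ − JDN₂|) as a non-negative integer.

JDN of the first date = 2710085.
JDN of the second date = 2711625.
|2711625 − 2710085| = 1540.

1540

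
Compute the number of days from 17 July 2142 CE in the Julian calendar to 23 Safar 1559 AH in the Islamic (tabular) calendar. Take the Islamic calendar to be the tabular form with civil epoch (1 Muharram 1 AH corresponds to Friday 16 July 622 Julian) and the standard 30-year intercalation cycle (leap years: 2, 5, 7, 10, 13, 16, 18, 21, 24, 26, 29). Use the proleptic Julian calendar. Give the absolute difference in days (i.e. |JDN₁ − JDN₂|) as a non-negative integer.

3026

First date → JDN 2503621; second date → JDN 2500595.
The interval is |2503621 − 2500595| = 3026 days.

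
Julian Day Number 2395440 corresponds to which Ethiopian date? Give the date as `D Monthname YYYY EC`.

16 Ginbot 1838 EC

JDN 2395440 is 23 May 1846 in the Gregorian calendar.
In the Ethiopian calendar that day is 16 Ginbot 1838 EC.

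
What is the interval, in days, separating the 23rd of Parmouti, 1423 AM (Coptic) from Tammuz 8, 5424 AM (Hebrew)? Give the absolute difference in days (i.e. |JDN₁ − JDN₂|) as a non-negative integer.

JDN of the first date = 2344647.
JDN of the second date = 2329006.
|2329006 − 2344647| = 15641.

15641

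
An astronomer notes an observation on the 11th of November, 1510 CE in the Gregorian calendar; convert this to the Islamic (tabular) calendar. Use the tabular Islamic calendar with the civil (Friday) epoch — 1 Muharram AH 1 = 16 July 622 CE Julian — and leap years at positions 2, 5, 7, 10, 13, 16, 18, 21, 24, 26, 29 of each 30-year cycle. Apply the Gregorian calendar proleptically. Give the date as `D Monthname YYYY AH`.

Julian Day Number of the source date = 2272890.
Converting JDN 2272890 to the tabular Islamic calendar gives 29 Rajab 916 AH.

29 Rajab 916 AH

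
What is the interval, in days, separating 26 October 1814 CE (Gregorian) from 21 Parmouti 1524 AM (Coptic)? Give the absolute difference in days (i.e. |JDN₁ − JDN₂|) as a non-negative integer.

First date → JDN 2383908; second date → JDN 2381536.
The interval is |2383908 − 2381536| = 2372 days.

2372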